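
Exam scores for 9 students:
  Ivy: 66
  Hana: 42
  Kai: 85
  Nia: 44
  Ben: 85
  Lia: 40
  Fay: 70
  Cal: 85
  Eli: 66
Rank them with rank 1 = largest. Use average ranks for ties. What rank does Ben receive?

Sorted (descending): 85, 85, 85, 70, 66, 66, 44, 42, 40
The 3 values of 85 occupy positions 1–3 → average rank 2.
The 2 values of 66 occupy positions 5–6 → average rank (5+6)/2 = 5.5.
Ben has value 85 → rank 2.

2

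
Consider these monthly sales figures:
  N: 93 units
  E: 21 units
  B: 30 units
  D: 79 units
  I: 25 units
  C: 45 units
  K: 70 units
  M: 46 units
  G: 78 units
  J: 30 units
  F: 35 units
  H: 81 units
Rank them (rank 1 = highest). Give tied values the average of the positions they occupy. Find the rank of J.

Sorted (descending): 93, 81, 79, 78, 70, 46, 45, 35, 30, 30, 25, 21
The 2 values of 30 occupy positions 9–10 → average rank (9+10)/2 = 9.5.
J has value 30 units → rank 9.5.

9.5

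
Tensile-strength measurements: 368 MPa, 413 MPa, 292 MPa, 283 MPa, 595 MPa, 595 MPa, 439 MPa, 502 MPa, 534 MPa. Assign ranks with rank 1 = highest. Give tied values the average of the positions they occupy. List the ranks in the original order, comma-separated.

Sorted (descending): 595, 595, 534, 502, 439, 413, 368, 292, 283
The 2 values of 595 occupy positions 1–2 → average rank (1+2)/2 = 1.5.

7, 6, 8, 9, 1.5, 1.5, 5, 4, 3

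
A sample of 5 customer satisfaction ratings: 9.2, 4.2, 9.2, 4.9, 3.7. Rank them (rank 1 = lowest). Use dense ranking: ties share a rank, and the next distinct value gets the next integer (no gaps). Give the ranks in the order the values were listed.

Sorted (ascending): 3.7, 4.2, 4.9, 9.2, 9.2
The 2 values of 9.2 share dense rank 4.
Remaining distinct values take the next consecutive integers.

4, 2, 4, 3, 1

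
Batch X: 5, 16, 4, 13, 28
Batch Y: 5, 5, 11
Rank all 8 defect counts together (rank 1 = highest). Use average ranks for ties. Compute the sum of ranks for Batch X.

20

Sorted (descending): 28, 16, 13, 11, 5, 5, 5, 4
The 3 values of 5 occupy positions 5–7 → average rank 6.
Batch X values → pooled ranks: 5→6, 16→2, 4→8, 13→3, 28→1
Rank sum = 6 + 2 + 8 + 3 + 1 = 20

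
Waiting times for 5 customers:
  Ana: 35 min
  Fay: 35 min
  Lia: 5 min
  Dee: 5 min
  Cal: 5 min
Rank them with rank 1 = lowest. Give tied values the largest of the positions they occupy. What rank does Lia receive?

3

Sorted (ascending): 5, 5, 5, 35, 35
The 3 values of 5 occupy positions 1–3 → each gets rank 3.
The 2 values of 35 occupy positions 4–5 → each gets rank 5.
Lia has value 5 min → rank 3.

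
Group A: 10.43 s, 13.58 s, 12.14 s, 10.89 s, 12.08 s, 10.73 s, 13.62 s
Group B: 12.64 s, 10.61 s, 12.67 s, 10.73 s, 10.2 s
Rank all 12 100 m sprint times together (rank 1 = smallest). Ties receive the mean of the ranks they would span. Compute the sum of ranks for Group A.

50.5

Sorted (ascending): 10.2, 10.43, 10.61, 10.73, 10.73, 10.89, 12.08, 12.14, 12.64, 12.67, 13.58, 13.62
The 2 values of 10.73 occupy positions 4–5 → average rank (4+5)/2 = 4.5.
Group A values → pooled ranks: 10.43→2, 13.58→11, 12.14→8, 10.89→6, 12.08→7, 10.73→4.5, 13.62→12
Rank sum = 2 + 11 + 8 + 6 + 7 + 4.5 + 12 = 50.5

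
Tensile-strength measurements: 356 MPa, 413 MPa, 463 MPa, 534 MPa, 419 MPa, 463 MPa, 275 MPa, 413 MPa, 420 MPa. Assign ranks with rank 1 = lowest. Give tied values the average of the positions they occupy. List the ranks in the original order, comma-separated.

2, 3.5, 7.5, 9, 5, 7.5, 1, 3.5, 6

Sorted (ascending): 275, 356, 413, 413, 419, 420, 463, 463, 534
The 2 values of 413 occupy positions 3–4 → average rank (3+4)/2 = 3.5.
The 2 values of 463 occupy positions 7–8 → average rank (7+8)/2 = 7.5.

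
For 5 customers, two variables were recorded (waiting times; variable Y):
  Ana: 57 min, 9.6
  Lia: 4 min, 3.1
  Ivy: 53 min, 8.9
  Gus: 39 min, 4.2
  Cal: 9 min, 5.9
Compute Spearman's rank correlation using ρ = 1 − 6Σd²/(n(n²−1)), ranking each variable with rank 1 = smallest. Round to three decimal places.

0.900

Ranks of variable 1: 5, 1, 4, 3, 2
Ranks of variable 2: 5, 1, 4, 2, 3
d = r₁ − r₂: 0, 0, 0, 1, -1
d²: 0, 0, 0, 1, 1; Σd² = 2
ρ = 1 − 6·2/(5·24) = 1 − 12/120 = 0.900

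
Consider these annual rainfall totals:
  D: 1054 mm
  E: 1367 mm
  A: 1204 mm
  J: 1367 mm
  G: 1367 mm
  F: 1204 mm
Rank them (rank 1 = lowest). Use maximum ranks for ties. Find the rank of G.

Sorted (ascending): 1054, 1204, 1204, 1367, 1367, 1367
The 2 values of 1204 occupy positions 2–3 → each gets rank 3.
The 3 values of 1367 occupy positions 4–6 → each gets rank 6.
G has value 1367 mm → rank 6.

6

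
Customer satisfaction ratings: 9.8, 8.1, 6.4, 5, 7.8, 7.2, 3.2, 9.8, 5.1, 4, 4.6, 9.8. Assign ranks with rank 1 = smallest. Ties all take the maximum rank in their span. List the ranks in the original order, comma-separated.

12, 9, 6, 4, 8, 7, 1, 12, 5, 2, 3, 12

Sorted (ascending): 3.2, 4, 4.6, 5, 5.1, 6.4, 7.2, 7.8, 8.1, 9.8, 9.8, 9.8
The 3 values of 9.8 occupy positions 10–12 → each gets rank 12.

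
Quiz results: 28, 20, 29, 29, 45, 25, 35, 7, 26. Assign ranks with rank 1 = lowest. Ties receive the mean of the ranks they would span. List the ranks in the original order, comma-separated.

Sorted (ascending): 7, 20, 25, 26, 28, 29, 29, 35, 45
The 2 values of 29 occupy positions 6–7 → average rank (6+7)/2 = 6.5.

5, 2, 6.5, 6.5, 9, 3, 8, 1, 4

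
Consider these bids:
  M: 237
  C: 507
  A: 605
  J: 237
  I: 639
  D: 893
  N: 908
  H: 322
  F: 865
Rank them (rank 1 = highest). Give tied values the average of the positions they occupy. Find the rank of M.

8.5

Sorted (descending): 908, 893, 865, 639, 605, 507, 322, 237, 237
The 2 values of 237 occupy positions 8–9 → average rank (8+9)/2 = 8.5.
M has value 237 → rank 8.5.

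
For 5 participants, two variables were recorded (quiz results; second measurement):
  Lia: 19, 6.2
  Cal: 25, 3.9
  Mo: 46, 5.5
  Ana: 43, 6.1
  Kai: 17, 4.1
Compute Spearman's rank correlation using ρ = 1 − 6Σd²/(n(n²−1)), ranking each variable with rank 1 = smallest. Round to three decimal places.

Ranks of variable 1: 2, 3, 5, 4, 1
Ranks of variable 2: 5, 1, 3, 4, 2
d = r₁ − r₂: -3, 2, 2, 0, -1
d²: 9, 4, 4, 0, 1; Σd² = 18
ρ = 1 − 6·18/(5·24) = 1 − 108/120 = 0.100

0.100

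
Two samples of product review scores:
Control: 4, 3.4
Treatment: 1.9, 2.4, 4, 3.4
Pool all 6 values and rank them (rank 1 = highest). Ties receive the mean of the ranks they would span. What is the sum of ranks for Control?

5

Sorted (descending): 4, 4, 3.4, 3.4, 2.4, 1.9
The 2 values of 4 occupy positions 1–2 → average rank (1+2)/2 = 1.5.
The 2 values of 3.4 occupy positions 3–4 → average rank (3+4)/2 = 3.5.
Control values → pooled ranks: 4→1.5, 3.4→3.5
Rank sum = 1.5 + 3.5 = 5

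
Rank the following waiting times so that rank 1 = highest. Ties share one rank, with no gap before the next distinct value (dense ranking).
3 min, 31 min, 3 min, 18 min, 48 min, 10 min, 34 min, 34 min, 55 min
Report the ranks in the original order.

7, 4, 7, 5, 2, 6, 3, 3, 1

Sorted (descending): 55, 48, 34, 34, 31, 18, 10, 3, 3
The 2 values of 34 share dense rank 3.
The 2 values of 3 share dense rank 7.
Remaining distinct values take the next consecutive integers.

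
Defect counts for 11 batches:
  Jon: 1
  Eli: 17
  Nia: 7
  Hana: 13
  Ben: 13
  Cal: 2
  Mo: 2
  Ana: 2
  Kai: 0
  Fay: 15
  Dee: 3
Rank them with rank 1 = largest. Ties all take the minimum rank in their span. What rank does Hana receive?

3

Sorted (descending): 17, 15, 13, 13, 7, 3, 2, 2, 2, 1, 0
The 2 values of 13 occupy positions 3–4 → each gets rank 3.
The 3 values of 2 occupy positions 7–9 → each gets rank 7.
Hana has value 13 → rank 3.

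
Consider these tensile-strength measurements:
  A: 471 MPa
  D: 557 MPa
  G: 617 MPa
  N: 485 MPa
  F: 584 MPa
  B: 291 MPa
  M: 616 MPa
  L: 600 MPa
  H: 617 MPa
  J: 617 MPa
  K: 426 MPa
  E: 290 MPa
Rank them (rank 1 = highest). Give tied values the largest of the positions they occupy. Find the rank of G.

3

Sorted (descending): 617, 617, 617, 616, 600, 584, 557, 485, 471, 426, 291, 290
The 3 values of 617 occupy positions 1–3 → each gets rank 3.
G has value 617 MPa → rank 3.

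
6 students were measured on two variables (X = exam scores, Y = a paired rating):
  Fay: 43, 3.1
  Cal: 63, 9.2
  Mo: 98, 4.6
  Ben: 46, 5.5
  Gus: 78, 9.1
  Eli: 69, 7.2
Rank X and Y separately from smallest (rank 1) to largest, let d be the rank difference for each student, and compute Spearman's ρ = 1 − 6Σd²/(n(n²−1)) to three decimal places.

0.257

Ranks of variable 1: 1, 3, 6, 2, 5, 4
Ranks of variable 2: 1, 6, 2, 3, 5, 4
d = r₁ − r₂: 0, -3, 4, -1, 0, 0
d²: 0, 9, 16, 1, 0, 0; Σd² = 26
ρ = 1 − 6·26/(6·35) = 1 − 156/210 = 0.257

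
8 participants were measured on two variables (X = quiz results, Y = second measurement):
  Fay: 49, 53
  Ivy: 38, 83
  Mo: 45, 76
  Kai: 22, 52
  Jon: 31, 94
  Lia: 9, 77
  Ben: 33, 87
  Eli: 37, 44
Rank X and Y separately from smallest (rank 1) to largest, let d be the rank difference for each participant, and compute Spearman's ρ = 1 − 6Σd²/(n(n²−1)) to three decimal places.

-0.190

Ranks of variable 1: 8, 6, 7, 2, 3, 1, 4, 5
Ranks of variable 2: 3, 6, 4, 2, 8, 5, 7, 1
d = r₁ − r₂: 5, 0, 3, 0, -5, -4, -3, 4
d²: 25, 0, 9, 0, 25, 16, 9, 16; Σd² = 100
ρ = 1 − 6·100/(8·63) = 1 − 600/504 = -0.190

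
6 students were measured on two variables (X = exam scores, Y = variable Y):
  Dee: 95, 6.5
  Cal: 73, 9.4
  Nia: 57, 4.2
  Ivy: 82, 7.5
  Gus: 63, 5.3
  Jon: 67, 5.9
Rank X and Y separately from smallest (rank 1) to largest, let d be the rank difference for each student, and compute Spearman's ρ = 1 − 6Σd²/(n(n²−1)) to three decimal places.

0.771

Ranks of variable 1: 6, 4, 1, 5, 2, 3
Ranks of variable 2: 4, 6, 1, 5, 2, 3
d = r₁ − r₂: 2, -2, 0, 0, 0, 0
d²: 4, 4, 0, 0, 0, 0; Σd² = 8
ρ = 1 − 6·8/(6·35) = 1 − 48/210 = 0.771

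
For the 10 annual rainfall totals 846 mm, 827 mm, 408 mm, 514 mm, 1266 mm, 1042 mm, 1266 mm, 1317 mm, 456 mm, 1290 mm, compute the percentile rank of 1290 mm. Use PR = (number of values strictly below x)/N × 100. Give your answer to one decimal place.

N = 10.
Strictly below 1290: 8. Equal to 1290: 1.
PR = 8/10 × 100 = 80.0

80.0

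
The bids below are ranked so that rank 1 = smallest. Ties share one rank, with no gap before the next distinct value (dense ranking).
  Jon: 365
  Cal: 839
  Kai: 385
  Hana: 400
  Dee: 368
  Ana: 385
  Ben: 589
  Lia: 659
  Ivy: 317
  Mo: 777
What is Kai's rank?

Sorted (ascending): 317, 365, 368, 385, 385, 400, 589, 659, 777, 839
The 2 values of 385 share dense rank 4.
Remaining distinct values take the next consecutive integers.
Kai has value 385 → rank 4.

4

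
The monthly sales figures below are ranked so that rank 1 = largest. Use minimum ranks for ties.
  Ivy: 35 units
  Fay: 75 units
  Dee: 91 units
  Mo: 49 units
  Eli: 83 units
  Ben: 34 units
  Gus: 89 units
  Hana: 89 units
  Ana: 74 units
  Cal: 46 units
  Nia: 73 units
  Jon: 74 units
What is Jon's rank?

6

Sorted (descending): 91, 89, 89, 83, 75, 74, 74, 73, 49, 46, 35, 34
The 2 values of 89 occupy positions 2–3 → each gets rank 2.
The 2 values of 74 occupy positions 6–7 → each gets rank 6.
Jon has value 74 units → rank 6.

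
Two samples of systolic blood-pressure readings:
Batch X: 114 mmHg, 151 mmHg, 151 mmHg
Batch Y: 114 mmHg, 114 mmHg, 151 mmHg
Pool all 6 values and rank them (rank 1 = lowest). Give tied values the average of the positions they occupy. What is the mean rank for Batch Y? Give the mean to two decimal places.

Sorted (ascending): 114, 114, 114, 151, 151, 151
The 3 values of 114 occupy positions 1–3 → average rank 2.
The 3 values of 151 occupy positions 4–6 → average rank 5.
Batch Y values → pooled ranks: 114→2, 114→2, 151→5
Mean rank = (2 + 2 + 5) / 3 = 3.00

3.00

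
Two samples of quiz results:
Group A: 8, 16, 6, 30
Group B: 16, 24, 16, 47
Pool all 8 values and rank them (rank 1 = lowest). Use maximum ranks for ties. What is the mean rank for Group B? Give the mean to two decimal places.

6.00

Sorted (ascending): 6, 8, 16, 16, 16, 24, 30, 47
The 3 values of 16 occupy positions 3–5 → each gets rank 5.
Group B values → pooled ranks: 16→5, 24→6, 16→5, 47→8
Mean rank = (5 + 6 + 5 + 8) / 4 = 6.00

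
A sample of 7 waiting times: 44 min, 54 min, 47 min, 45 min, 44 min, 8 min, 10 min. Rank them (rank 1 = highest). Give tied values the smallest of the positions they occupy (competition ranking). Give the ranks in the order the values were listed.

Sorted (descending): 54, 47, 45, 44, 44, 10, 8
The 2 values of 44 occupy positions 4–5 → each gets rank 4.

4, 1, 2, 3, 4, 7, 6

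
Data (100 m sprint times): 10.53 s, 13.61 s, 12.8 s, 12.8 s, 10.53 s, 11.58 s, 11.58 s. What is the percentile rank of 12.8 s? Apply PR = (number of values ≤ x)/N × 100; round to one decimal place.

85.7

N = 7.
Strictly below 12.8: 4. Equal to 12.8: 2.
PR = 6/7 × 100 = 85.7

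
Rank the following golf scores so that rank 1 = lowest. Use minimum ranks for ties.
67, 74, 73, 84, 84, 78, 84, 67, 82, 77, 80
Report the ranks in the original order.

1, 4, 3, 9, 9, 6, 9, 1, 8, 5, 7

Sorted (ascending): 67, 67, 73, 74, 77, 78, 80, 82, 84, 84, 84
The 2 values of 67 occupy positions 1–2 → each gets rank 1.
The 3 values of 84 occupy positions 9–11 → each gets rank 9.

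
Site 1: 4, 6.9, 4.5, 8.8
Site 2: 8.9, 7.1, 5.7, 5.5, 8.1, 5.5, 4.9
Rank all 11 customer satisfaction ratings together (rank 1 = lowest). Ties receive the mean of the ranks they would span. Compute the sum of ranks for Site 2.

46

Sorted (ascending): 4, 4.5, 4.9, 5.5, 5.5, 5.7, 6.9, 7.1, 8.1, 8.8, 8.9
The 2 values of 5.5 occupy positions 4–5 → average rank (4+5)/2 = 4.5.
Site 2 values → pooled ranks: 8.9→11, 7.1→8, 5.7→6, 5.5→4.5, 8.1→9, 5.5→4.5, 4.9→3
Rank sum = 11 + 8 + 6 + 4.5 + 9 + 4.5 + 3 = 46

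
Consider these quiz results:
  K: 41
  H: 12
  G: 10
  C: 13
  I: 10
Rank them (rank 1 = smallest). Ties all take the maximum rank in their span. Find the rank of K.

Sorted (ascending): 10, 10, 12, 13, 41
The 2 values of 10 occupy positions 1–2 → each gets rank 2.
K has value 41 → rank 5.

5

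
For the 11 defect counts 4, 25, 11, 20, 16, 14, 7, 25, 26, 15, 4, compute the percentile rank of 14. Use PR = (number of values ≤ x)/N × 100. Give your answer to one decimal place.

45.5

N = 11.
Strictly below 14: 4. Equal to 14: 1.
PR = 5/11 × 100 = 45.5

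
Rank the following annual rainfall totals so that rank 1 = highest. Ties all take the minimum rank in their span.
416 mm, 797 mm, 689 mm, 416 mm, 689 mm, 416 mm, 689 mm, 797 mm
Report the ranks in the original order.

Sorted (descending): 797, 797, 689, 689, 689, 416, 416, 416
The 2 values of 797 occupy positions 1–2 → each gets rank 1.
The 3 values of 689 occupy positions 3–5 → each gets rank 3.
The 3 values of 416 occupy positions 6–8 → each gets rank 6.

6, 1, 3, 6, 3, 6, 3, 1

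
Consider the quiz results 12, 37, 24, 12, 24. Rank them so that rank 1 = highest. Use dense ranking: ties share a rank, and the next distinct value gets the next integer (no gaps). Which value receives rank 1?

37

Sorted (descending): 37, 24, 24, 12, 12
The 2 values of 24 share dense rank 2.
The 2 values of 12 share dense rank 3.
Remaining distinct values take the next consecutive integers.
Rank 1 → value 37.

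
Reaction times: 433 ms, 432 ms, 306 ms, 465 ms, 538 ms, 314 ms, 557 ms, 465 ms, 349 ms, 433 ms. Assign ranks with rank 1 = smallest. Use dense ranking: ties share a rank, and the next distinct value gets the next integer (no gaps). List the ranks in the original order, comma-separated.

Sorted (ascending): 306, 314, 349, 432, 433, 433, 465, 465, 538, 557
The 2 values of 433 share dense rank 5.
The 2 values of 465 share dense rank 6.
Remaining distinct values take the next consecutive integers.

5, 4, 1, 6, 7, 2, 8, 6, 3, 5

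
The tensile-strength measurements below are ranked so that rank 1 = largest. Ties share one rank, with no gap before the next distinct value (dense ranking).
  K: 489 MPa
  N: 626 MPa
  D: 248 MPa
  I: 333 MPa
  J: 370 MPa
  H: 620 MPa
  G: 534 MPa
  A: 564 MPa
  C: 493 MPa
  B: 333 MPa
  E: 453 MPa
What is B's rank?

9

Sorted (descending): 626, 620, 564, 534, 493, 489, 453, 370, 333, 333, 248
The 2 values of 333 share dense rank 9.
Remaining distinct values take the next consecutive integers.
B has value 333 MPa → rank 9.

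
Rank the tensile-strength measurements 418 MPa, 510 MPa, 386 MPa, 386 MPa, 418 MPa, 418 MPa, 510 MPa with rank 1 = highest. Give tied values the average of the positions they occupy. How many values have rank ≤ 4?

5

Sorted (descending): 510, 510, 418, 418, 418, 386, 386
The 2 values of 510 occupy positions 1–2 → average rank (1+2)/2 = 1.5.
The 3 values of 418 occupy positions 3–5 → average rank 4.
The 2 values of 386 occupy positions 6–7 → average rank (6+7)/2 = 6.5.
Ranks ≤ 4: {1.5, 1.5, 4, 4, 4} → 5 values.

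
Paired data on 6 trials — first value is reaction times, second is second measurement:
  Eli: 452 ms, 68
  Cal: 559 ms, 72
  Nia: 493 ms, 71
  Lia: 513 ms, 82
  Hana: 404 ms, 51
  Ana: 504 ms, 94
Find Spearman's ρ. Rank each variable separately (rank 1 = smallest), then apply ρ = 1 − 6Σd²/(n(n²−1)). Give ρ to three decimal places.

0.771

Ranks of variable 1: 2, 6, 3, 5, 1, 4
Ranks of variable 2: 2, 4, 3, 5, 1, 6
d = r₁ − r₂: 0, 2, 0, 0, 0, -2
d²: 0, 4, 0, 0, 0, 4; Σd² = 8
ρ = 1 − 6·8/(6·35) = 1 − 48/210 = 0.771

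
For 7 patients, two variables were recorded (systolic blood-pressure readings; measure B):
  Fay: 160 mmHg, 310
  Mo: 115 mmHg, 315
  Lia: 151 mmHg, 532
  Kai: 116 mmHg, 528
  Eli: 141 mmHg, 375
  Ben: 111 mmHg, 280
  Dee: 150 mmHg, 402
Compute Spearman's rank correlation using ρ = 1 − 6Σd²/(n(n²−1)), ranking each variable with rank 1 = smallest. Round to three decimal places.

Ranks of variable 1: 7, 2, 6, 3, 4, 1, 5
Ranks of variable 2: 2, 3, 7, 6, 4, 1, 5
d = r₁ − r₂: 5, -1, -1, -3, 0, 0, 0
d²: 25, 1, 1, 9, 0, 0, 0; Σd² = 36
ρ = 1 − 6·36/(7·48) = 1 − 216/336 = 0.357

0.357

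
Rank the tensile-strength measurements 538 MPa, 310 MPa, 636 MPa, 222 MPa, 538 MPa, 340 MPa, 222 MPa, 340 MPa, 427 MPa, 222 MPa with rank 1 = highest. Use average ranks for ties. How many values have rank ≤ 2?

Sorted (descending): 636, 538, 538, 427, 340, 340, 310, 222, 222, 222
The 2 values of 538 occupy positions 2–3 → average rank (2+3)/2 = 2.5.
The 2 values of 340 occupy positions 5–6 → average rank (5+6)/2 = 5.5.
The 3 values of 222 occupy positions 8–10 → average rank 9.
Ranks ≤ 2: {1} → 1 value.

1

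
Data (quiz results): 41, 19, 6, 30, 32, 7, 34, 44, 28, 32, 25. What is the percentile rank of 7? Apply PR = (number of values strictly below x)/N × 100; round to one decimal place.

9.1

N = 11.
Strictly below 7: 1. Equal to 7: 1.
PR = 1/11 × 100 = 9.1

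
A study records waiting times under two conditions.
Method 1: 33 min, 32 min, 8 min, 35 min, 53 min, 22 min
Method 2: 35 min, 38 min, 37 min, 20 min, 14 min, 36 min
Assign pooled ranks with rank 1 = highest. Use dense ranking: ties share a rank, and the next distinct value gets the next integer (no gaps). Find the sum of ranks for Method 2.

Sorted (descending): 53, 38, 37, 36, 35, 35, 33, 32, 22, 20, 14, 8
The 2 values of 35 share dense rank 5.
Remaining distinct values take the next consecutive integers.
Method 2 values → pooled ranks: 35→5, 38→2, 37→3, 20→9, 14→10, 36→4
Rank sum = 5 + 2 + 3 + 9 + 10 + 4 = 33

33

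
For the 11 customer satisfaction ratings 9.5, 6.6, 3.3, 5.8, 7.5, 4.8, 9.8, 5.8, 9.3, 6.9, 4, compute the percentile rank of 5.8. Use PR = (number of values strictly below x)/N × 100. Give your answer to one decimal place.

N = 11.
Strictly below 5.8: 3. Equal to 5.8: 2.
PR = 3/11 × 100 = 27.3

27.3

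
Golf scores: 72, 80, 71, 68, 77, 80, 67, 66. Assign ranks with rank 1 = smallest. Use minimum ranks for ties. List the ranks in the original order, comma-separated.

Sorted (ascending): 66, 67, 68, 71, 72, 77, 80, 80
The 2 values of 80 occupy positions 7–8 → each gets rank 7.

5, 7, 4, 3, 6, 7, 2, 1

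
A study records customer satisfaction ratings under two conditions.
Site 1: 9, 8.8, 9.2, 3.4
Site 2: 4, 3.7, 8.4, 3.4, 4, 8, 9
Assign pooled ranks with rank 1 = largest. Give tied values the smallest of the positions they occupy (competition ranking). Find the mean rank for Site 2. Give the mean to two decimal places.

6.57

Sorted (descending): 9.2, 9, 9, 8.8, 8.4, 8, 4, 4, 3.7, 3.4, 3.4
The 2 values of 9 occupy positions 2–3 → each gets rank 2.
The 2 values of 4 occupy positions 7–8 → each gets rank 7.
The 2 values of 3.4 occupy positions 10–11 → each gets rank 10.
Site 2 values → pooled ranks: 4→7, 3.7→9, 8.4→5, 3.4→10, 4→7, 8→6, 9→2
Mean rank = (7 + 9 + 5 + 10 + 7 + 6 + 2) / 7 = 6.57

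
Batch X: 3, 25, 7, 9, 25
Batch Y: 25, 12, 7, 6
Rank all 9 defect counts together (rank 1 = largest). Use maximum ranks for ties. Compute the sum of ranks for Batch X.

27

Sorted (descending): 25, 25, 25, 12, 9, 7, 7, 6, 3
The 3 values of 25 occupy positions 1–3 → each gets rank 3.
The 2 values of 7 occupy positions 6–7 → each gets rank 7.
Batch X values → pooled ranks: 3→9, 25→3, 7→7, 9→5, 25→3
Rank sum = 9 + 3 + 7 + 5 + 3 = 27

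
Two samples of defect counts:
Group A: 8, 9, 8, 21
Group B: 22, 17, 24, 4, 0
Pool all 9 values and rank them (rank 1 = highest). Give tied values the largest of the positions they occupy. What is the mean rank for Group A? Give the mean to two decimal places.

Sorted (descending): 24, 22, 21, 17, 9, 8, 8, 4, 0
The 2 values of 8 occupy positions 6–7 → each gets rank 7.
Group A values → pooled ranks: 8→7, 9→5, 8→7, 21→3
Mean rank = (7 + 5 + 7 + 3) / 4 = 5.50

5.50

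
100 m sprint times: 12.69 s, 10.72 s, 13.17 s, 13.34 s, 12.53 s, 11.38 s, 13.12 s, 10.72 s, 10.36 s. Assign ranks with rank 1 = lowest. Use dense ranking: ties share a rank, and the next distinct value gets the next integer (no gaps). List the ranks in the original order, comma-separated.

Sorted (ascending): 10.36, 10.72, 10.72, 11.38, 12.53, 12.69, 13.12, 13.17, 13.34
The 2 values of 10.72 share dense rank 2.
Remaining distinct values take the next consecutive integers.

5, 2, 7, 8, 4, 3, 6, 2, 1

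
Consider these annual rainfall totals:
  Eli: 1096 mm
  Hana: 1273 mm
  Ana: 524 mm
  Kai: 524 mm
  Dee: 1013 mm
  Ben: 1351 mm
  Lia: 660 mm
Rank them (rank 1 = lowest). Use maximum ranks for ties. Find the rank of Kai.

2

Sorted (ascending): 524, 524, 660, 1013, 1096, 1273, 1351
The 2 values of 524 occupy positions 1–2 → each gets rank 2.
Kai has value 524 mm → rank 2.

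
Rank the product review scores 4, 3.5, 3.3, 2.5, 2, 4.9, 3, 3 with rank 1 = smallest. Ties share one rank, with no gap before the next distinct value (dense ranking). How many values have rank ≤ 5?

Sorted (ascending): 2, 2.5, 3, 3, 3.3, 3.5, 4, 4.9
The 2 values of 3 share dense rank 3.
Remaining distinct values take the next consecutive integers.
Ranks ≤ 5: {1, 2, 3, 3, 4, 5} → 6 values.

6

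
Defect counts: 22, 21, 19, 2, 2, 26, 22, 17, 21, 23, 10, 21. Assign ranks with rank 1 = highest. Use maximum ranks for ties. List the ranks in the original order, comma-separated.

Sorted (descending): 26, 23, 22, 22, 21, 21, 21, 19, 17, 10, 2, 2
The 2 values of 22 occupy positions 3–4 → each gets rank 4.
The 3 values of 21 occupy positions 5–7 → each gets rank 7.
The 2 values of 2 occupy positions 11–12 → each gets rank 12.

4, 7, 8, 12, 12, 1, 4, 9, 7, 2, 10, 7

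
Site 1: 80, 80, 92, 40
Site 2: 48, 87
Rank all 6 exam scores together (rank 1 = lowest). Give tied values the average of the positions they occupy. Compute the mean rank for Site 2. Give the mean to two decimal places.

3.50

Sorted (ascending): 40, 48, 80, 80, 87, 92
The 2 values of 80 occupy positions 3–4 → average rank (3+4)/2 = 3.5.
Site 2 values → pooled ranks: 48→2, 87→5
Mean rank = (2 + 5) / 2 = 3.50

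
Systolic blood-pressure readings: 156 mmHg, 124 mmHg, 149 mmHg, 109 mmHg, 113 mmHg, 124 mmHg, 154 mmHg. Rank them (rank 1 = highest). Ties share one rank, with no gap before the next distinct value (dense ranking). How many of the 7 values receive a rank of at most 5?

6

Sorted (descending): 156, 154, 149, 124, 124, 113, 109
The 2 values of 124 share dense rank 4.
Remaining distinct values take the next consecutive integers.
Ranks ≤ 5: {1, 2, 3, 4, 4, 5} → 6 values.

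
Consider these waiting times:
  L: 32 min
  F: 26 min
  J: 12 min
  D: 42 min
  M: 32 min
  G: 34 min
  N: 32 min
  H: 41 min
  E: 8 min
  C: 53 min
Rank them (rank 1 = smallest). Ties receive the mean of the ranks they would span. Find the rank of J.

2

Sorted (ascending): 8, 12, 26, 32, 32, 32, 34, 41, 42, 53
The 3 values of 32 occupy positions 4–6 → average rank 5.
J has value 12 min → rank 2.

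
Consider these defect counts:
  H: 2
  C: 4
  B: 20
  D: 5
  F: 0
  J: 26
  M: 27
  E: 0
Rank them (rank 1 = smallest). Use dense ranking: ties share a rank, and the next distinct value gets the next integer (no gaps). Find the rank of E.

1

Sorted (ascending): 0, 0, 2, 4, 5, 20, 26, 27
The 2 values of 0 share dense rank 1.
Remaining distinct values take the next consecutive integers.
E has value 0 → rank 1.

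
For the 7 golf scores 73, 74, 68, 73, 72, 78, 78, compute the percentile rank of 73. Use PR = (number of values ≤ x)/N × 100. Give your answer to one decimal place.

57.1

N = 7.
Strictly below 73: 2. Equal to 73: 2.
PR = 4/7 × 100 = 57.1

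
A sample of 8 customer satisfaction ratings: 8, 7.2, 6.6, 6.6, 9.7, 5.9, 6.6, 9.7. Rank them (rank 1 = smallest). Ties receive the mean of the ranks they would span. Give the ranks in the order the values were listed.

6, 5, 3, 3, 7.5, 1, 3, 7.5

Sorted (ascending): 5.9, 6.6, 6.6, 6.6, 7.2, 8, 9.7, 9.7
The 3 values of 6.6 occupy positions 2–4 → average rank 3.
The 2 values of 9.7 occupy positions 7–8 → average rank (7+8)/2 = 7.5.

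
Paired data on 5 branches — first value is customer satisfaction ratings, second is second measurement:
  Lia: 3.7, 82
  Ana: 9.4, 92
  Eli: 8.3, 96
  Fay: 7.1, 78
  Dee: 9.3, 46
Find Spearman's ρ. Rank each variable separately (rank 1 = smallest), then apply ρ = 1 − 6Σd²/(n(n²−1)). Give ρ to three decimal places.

0.100

Ranks of variable 1: 1, 5, 3, 2, 4
Ranks of variable 2: 3, 4, 5, 2, 1
d = r₁ − r₂: -2, 1, -2, 0, 3
d²: 4, 1, 4, 0, 9; Σd² = 18
ρ = 1 − 6·18/(5·24) = 1 − 108/120 = 0.100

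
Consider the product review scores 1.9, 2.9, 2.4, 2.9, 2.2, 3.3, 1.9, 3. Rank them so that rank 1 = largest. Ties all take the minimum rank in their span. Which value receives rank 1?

Sorted (descending): 3.3, 3, 2.9, 2.9, 2.4, 2.2, 1.9, 1.9
The 2 values of 2.9 occupy positions 3–4 → each gets rank 3.
The 2 values of 1.9 occupy positions 7–8 → each gets rank 7.
Rank 1 → value 3.3.

3.3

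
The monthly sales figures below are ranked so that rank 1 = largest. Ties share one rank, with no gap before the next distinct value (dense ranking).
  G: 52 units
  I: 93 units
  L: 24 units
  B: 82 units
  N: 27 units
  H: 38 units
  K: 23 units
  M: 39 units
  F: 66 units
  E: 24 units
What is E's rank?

8

Sorted (descending): 93, 82, 66, 52, 39, 38, 27, 24, 24, 23
The 2 values of 24 share dense rank 8.
Remaining distinct values take the next consecutive integers.
E has value 24 units → rank 8.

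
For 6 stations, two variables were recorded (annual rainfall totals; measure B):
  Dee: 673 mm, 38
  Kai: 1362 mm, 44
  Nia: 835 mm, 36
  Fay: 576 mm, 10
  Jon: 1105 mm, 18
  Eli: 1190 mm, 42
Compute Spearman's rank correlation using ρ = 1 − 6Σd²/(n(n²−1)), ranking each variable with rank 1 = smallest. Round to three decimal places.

0.771

Ranks of variable 1: 2, 6, 3, 1, 4, 5
Ranks of variable 2: 4, 6, 3, 1, 2, 5
d = r₁ − r₂: -2, 0, 0, 0, 2, 0
d²: 4, 0, 0, 0, 4, 0; Σd² = 8
ρ = 1 − 6·8/(6·35) = 1 − 48/210 = 0.771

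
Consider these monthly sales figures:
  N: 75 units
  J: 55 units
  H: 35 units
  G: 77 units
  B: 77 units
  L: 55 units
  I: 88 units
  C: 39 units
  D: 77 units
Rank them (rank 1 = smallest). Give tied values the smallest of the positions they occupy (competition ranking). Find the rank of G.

6

Sorted (ascending): 35, 39, 55, 55, 75, 77, 77, 77, 88
The 2 values of 55 occupy positions 3–4 → each gets rank 3.
The 3 values of 77 occupy positions 6–8 → each gets rank 6.
G has value 77 units → rank 6.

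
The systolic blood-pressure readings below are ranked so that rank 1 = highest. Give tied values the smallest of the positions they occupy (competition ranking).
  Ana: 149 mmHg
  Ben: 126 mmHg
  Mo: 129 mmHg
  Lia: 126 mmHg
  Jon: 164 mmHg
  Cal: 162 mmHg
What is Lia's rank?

Sorted (descending): 164, 162, 149, 129, 126, 126
The 2 values of 126 occupy positions 5–6 → each gets rank 5.
Lia has value 126 mmHg → rank 5.

5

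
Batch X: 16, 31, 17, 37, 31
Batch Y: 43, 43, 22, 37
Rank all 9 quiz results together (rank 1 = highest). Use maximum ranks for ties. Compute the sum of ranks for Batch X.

33

Sorted (descending): 43, 43, 37, 37, 31, 31, 22, 17, 16
The 2 values of 43 occupy positions 1–2 → each gets rank 2.
The 2 values of 37 occupy positions 3–4 → each gets rank 4.
The 2 values of 31 occupy positions 5–6 → each gets rank 6.
Batch X values → pooled ranks: 16→9, 31→6, 17→8, 37→4, 31→6
Rank sum = 9 + 6 + 8 + 4 + 6 = 33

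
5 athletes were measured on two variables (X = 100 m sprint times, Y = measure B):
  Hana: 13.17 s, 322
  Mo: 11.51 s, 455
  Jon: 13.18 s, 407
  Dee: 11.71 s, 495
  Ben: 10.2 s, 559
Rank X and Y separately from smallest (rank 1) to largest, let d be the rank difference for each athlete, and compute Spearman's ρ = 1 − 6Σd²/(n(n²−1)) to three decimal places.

-0.800

Ranks of variable 1: 4, 2, 5, 3, 1
Ranks of variable 2: 1, 3, 2, 4, 5
d = r₁ − r₂: 3, -1, 3, -1, -4
d²: 9, 1, 9, 1, 16; Σd² = 36
ρ = 1 − 6·36/(5·24) = 1 − 216/120 = -0.800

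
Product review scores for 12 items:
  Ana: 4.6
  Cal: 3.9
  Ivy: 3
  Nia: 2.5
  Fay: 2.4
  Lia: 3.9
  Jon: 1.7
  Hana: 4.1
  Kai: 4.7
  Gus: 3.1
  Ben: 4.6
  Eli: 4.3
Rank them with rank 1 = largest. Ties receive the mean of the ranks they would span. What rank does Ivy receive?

9

Sorted (descending): 4.7, 4.6, 4.6, 4.3, 4.1, 3.9, 3.9, 3.1, 3, 2.5, 2.4, 1.7
The 2 values of 4.6 occupy positions 2–3 → average rank (2+3)/2 = 2.5.
The 2 values of 3.9 occupy positions 6–7 → average rank (6+7)/2 = 6.5.
Ivy has value 3 → rank 9.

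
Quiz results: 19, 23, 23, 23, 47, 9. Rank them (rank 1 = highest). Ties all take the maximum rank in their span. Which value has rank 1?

Sorted (descending): 47, 23, 23, 23, 19, 9
The 3 values of 23 occupy positions 2–4 → each gets rank 4.
Rank 1 → value 47.

47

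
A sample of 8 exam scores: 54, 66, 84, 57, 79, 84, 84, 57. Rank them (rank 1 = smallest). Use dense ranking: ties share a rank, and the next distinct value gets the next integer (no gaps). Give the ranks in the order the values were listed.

1, 3, 5, 2, 4, 5, 5, 2

Sorted (ascending): 54, 57, 57, 66, 79, 84, 84, 84
The 2 values of 57 share dense rank 2.
The 3 values of 84 share dense rank 5.
Remaining distinct values take the next consecutive integers.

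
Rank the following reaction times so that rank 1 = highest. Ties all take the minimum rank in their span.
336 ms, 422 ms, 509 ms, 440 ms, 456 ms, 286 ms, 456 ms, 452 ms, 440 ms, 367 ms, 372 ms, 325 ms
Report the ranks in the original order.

10, 7, 1, 5, 2, 12, 2, 4, 5, 9, 8, 11

Sorted (descending): 509, 456, 456, 452, 440, 440, 422, 372, 367, 336, 325, 286
The 2 values of 456 occupy positions 2–3 → each gets rank 2.
The 2 values of 440 occupy positions 5–6 → each gets rank 5.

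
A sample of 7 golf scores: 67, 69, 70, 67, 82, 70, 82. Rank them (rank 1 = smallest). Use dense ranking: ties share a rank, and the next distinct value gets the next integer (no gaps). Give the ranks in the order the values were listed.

1, 2, 3, 1, 4, 3, 4

Sorted (ascending): 67, 67, 69, 70, 70, 82, 82
The 2 values of 67 share dense rank 1.
The 2 values of 70 share dense rank 3.
The 2 values of 82 share dense rank 4.
Remaining distinct values take the next consecutive integers.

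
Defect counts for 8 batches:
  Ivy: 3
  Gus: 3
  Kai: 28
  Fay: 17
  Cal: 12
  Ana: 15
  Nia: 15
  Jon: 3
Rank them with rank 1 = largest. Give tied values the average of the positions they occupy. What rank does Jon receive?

7

Sorted (descending): 28, 17, 15, 15, 12, 3, 3, 3
The 2 values of 15 occupy positions 3–4 → average rank (3+4)/2 = 3.5.
The 3 values of 3 occupy positions 6–8 → average rank 7.
Jon has value 3 → rank 7.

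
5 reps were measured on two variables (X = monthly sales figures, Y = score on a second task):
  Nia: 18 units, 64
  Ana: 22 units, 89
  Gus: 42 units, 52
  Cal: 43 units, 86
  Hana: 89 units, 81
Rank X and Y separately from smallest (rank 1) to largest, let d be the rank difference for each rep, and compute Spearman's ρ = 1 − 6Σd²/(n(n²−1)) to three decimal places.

0.100

Ranks of variable 1: 1, 2, 3, 4, 5
Ranks of variable 2: 2, 5, 1, 4, 3
d = r₁ − r₂: -1, -3, 2, 0, 2
d²: 1, 9, 4, 0, 4; Σd² = 18
ρ = 1 − 6·18/(5·24) = 1 − 108/120 = 0.100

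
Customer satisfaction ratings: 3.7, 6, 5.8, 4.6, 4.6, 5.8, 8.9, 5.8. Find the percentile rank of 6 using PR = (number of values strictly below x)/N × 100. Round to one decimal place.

75.0

N = 8.
Strictly below 6: 6. Equal to 6: 1.
PR = 6/8 × 100 = 75.0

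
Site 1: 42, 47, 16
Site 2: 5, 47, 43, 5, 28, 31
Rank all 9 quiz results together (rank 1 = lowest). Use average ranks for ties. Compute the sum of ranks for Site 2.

Sorted (ascending): 5, 5, 16, 28, 31, 42, 43, 47, 47
The 2 values of 5 occupy positions 1–2 → average rank (1+2)/2 = 1.5.
The 2 values of 47 occupy positions 8–9 → average rank (8+9)/2 = 8.5.
Site 2 values → pooled ranks: 5→1.5, 47→8.5, 43→7, 5→1.5, 28→4, 31→5
Rank sum = 1.5 + 8.5 + 7 + 1.5 + 4 + 5 = 27.5

27.5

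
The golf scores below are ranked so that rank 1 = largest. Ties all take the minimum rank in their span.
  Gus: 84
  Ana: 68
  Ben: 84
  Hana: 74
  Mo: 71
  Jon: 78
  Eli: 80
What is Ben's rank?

Sorted (descending): 84, 84, 80, 78, 74, 71, 68
The 2 values of 84 occupy positions 1–2 → each gets rank 1.
Ben has value 84 → rank 1.

1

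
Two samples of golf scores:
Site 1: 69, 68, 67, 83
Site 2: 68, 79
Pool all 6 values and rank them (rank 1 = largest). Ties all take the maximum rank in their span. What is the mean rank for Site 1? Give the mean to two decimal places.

Sorted (descending): 83, 79, 69, 68, 68, 67
The 2 values of 68 occupy positions 4–5 → each gets rank 5.
Site 1 values → pooled ranks: 69→3, 68→5, 67→6, 83→1
Mean rank = (3 + 5 + 6 + 1) / 4 = 3.75

3.75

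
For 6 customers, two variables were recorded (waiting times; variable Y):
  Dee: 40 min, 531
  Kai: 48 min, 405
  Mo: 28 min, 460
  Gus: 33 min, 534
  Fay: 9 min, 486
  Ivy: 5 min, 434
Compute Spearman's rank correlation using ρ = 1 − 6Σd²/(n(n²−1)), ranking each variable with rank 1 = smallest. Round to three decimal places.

Ranks of variable 1: 5, 6, 3, 4, 2, 1
Ranks of variable 2: 5, 1, 3, 6, 4, 2
d = r₁ − r₂: 0, 5, 0, -2, -2, -1
d²: 0, 25, 0, 4, 4, 1; Σd² = 34
ρ = 1 − 6·34/(6·35) = 1 − 204/210 = 0.029

0.029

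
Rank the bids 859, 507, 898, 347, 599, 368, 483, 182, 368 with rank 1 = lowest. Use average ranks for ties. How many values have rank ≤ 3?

Sorted (ascending): 182, 347, 368, 368, 483, 507, 599, 859, 898
The 2 values of 368 occupy positions 3–4 → average rank (3+4)/2 = 3.5.
Ranks ≤ 3: {1, 2} → 2 values.

2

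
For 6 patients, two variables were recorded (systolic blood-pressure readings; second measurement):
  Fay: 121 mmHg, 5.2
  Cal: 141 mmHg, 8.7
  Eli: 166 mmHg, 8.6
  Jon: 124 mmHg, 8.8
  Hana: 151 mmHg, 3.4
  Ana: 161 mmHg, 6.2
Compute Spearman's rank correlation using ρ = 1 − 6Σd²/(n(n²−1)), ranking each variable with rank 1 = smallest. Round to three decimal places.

-0.086

Ranks of variable 1: 1, 3, 6, 2, 4, 5
Ranks of variable 2: 2, 5, 4, 6, 1, 3
d = r₁ − r₂: -1, -2, 2, -4, 3, 2
d²: 1, 4, 4, 16, 9, 4; Σd² = 38
ρ = 1 − 6·38/(6·35) = 1 − 228/210 = -0.086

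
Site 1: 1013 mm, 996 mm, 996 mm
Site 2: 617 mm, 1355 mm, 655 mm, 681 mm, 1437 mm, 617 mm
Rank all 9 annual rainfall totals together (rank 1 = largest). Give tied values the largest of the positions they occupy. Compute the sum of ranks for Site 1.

13

Sorted (descending): 1437, 1355, 1013, 996, 996, 681, 655, 617, 617
The 2 values of 996 occupy positions 4–5 → each gets rank 5.
The 2 values of 617 occupy positions 8–9 → each gets rank 9.
Site 1 values → pooled ranks: 1013→3, 996→5, 996→5
Rank sum = 3 + 5 + 5 = 13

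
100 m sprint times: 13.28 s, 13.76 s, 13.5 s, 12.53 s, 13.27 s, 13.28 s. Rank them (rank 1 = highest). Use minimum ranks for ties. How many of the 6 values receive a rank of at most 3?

4

Sorted (descending): 13.76, 13.5, 13.28, 13.28, 13.27, 12.53
The 2 values of 13.28 occupy positions 3–4 → each gets rank 3.
Ranks ≤ 3: {1, 2, 3, 3} → 4 values.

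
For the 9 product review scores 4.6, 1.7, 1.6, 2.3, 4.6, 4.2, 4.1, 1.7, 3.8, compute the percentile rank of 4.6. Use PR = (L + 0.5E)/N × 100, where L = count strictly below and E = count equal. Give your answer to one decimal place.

88.9

N = 9.
Strictly below 4.6: 7. Equal to 4.6: 2.
PR = (7 + 0.5·2)/9 × 100 = 88.9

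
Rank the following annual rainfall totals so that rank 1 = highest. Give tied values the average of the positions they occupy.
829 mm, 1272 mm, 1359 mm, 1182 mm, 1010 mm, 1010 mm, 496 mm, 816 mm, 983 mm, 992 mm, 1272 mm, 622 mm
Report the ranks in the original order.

9, 2.5, 1, 4, 5.5, 5.5, 12, 10, 8, 7, 2.5, 11

Sorted (descending): 1359, 1272, 1272, 1182, 1010, 1010, 992, 983, 829, 816, 622, 496
The 2 values of 1272 occupy positions 2–3 → average rank (2+3)/2 = 2.5.
The 2 values of 1010 occupy positions 5–6 → average rank (5+6)/2 = 5.5.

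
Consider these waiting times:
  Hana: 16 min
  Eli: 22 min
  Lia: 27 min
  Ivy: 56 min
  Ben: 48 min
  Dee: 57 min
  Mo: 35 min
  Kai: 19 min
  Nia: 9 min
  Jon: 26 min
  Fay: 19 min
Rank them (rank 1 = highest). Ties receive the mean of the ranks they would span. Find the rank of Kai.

8.5

Sorted (descending): 57, 56, 48, 35, 27, 26, 22, 19, 19, 16, 9
The 2 values of 19 occupy positions 8–9 → average rank (8+9)/2 = 8.5.
Kai has value 19 min → rank 8.5.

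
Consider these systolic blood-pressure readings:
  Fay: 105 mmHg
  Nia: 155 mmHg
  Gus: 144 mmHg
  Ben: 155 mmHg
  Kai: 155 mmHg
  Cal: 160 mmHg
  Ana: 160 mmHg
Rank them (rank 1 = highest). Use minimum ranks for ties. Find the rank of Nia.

3

Sorted (descending): 160, 160, 155, 155, 155, 144, 105
The 2 values of 160 occupy positions 1–2 → each gets rank 1.
The 3 values of 155 occupy positions 3–5 → each gets rank 3.
Nia has value 155 mmHg → rank 3.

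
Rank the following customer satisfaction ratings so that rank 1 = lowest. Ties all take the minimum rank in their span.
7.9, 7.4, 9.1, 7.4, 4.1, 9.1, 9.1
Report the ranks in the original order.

4, 2, 5, 2, 1, 5, 5

Sorted (ascending): 4.1, 7.4, 7.4, 7.9, 9.1, 9.1, 9.1
The 2 values of 7.4 occupy positions 2–3 → each gets rank 2.
The 3 values of 9.1 occupy positions 5–7 → each gets rank 5.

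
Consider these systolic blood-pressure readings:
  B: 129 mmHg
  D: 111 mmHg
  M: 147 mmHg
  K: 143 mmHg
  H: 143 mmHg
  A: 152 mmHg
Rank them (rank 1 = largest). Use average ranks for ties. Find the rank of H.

3.5

Sorted (descending): 152, 147, 143, 143, 129, 111
The 2 values of 143 occupy positions 3–4 → average rank (3+4)/2 = 3.5.
H has value 143 mmHg → rank 3.5.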